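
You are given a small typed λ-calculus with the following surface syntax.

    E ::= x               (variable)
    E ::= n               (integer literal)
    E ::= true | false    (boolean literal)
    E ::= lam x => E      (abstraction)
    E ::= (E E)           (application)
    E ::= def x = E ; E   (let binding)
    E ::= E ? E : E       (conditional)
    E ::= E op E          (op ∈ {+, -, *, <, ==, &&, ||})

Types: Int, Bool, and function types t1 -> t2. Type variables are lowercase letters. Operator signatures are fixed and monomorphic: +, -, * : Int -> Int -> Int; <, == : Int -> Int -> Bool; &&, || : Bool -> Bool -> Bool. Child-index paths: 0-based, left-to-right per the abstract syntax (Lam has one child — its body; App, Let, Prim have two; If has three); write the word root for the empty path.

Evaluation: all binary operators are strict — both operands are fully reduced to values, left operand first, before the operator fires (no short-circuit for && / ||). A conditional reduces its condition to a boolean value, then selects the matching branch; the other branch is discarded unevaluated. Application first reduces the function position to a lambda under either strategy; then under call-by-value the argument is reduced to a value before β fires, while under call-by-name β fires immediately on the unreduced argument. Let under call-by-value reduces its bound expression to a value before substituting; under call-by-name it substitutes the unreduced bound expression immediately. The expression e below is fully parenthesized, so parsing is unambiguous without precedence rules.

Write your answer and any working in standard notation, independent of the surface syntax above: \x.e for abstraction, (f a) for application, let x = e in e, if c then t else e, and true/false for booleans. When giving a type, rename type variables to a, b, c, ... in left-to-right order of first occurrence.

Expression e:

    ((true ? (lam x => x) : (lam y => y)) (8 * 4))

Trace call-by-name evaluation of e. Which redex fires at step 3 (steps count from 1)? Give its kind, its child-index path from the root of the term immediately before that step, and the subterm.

Working:
step 0: ((if true then (\x.x) else (\y.y)) (8 * 4))
step 1: [if@0] ((\x.x) (8 * 4))
step 2: [beta@root] (8 * 4)
step 3: [delta@root] 32

Answer: delta at root : (8 * 4)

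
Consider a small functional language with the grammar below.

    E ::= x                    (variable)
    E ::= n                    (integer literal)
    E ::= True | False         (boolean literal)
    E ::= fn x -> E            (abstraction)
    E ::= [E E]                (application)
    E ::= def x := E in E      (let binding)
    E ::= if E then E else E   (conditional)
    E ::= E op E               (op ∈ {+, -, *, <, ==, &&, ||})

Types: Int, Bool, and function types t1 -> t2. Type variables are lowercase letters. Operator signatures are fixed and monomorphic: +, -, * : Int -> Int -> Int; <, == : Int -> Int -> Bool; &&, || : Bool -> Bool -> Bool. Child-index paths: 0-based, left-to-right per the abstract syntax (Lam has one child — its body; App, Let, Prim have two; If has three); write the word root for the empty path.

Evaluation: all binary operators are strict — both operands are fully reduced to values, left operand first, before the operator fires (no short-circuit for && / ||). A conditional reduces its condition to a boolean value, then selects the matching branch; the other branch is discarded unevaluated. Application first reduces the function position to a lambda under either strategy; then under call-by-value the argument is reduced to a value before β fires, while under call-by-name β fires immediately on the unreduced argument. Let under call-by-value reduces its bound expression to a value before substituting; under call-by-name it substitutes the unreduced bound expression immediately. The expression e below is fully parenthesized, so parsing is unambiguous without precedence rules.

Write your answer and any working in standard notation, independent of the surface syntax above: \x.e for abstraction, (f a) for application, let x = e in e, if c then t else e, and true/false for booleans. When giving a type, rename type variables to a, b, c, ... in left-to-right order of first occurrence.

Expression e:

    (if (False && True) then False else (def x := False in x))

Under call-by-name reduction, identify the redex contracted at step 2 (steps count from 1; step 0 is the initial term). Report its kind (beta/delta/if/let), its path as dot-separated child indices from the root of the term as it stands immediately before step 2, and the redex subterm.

Working:
step 0: (if (false && true) then false else (let x = false in x))
step 1: [delta@0] (if false then false else (let x = false in x))
step 2: [if@root] (let x = false in x)

Answer: if at root : (if false then false else (let x = false in x))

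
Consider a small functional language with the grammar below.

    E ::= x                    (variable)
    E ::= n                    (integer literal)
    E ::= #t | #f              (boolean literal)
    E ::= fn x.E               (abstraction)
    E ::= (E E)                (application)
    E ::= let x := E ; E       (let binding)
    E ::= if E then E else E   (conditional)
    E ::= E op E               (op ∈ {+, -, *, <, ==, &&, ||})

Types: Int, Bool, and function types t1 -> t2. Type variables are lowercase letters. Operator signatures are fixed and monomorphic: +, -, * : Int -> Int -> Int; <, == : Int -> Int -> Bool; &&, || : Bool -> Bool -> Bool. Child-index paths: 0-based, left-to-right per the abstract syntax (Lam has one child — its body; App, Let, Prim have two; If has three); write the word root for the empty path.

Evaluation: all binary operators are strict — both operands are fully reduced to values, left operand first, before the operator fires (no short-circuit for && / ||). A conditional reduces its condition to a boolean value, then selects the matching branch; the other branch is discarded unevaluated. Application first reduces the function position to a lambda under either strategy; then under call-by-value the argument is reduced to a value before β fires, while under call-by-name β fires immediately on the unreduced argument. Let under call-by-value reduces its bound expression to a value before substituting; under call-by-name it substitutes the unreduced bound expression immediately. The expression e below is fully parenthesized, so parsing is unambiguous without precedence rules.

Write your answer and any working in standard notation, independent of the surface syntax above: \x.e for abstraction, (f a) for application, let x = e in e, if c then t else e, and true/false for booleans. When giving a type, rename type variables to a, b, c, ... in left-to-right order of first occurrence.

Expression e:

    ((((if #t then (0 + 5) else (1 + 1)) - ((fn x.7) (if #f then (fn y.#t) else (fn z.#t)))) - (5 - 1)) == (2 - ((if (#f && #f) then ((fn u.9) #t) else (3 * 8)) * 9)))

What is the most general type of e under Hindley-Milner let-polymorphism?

Answer: Bool

Working:
  unify Bool ~ Bool
  unify Int ~ Int
  unify Int ~ Int
  unify Int ~ Int
  unify Int ~ Int
  unify Int ~ Int
  unify Int ~ Int
\x._ : a -> Int
  unify Bool ~ Bool
\y._ : b -> Bool
\z._ : c -> Bool
  unify b -> Bool ~ c -> Bool
  unify b ~ c
  unify Bool ~ Bool
  unify a -> Int ~ (c -> Bool) -> d
  unify a ~ c -> Bool
  unify Int ~ d
_ _ : Int
  unify Int ~ Int
  unify Int ~ Int
  unify Int ~ Int
  unify Int ~ Int
  unify Int ~ Int
  unify Int ~ Int
  unify Int ~ Int
  unify Bool ~ Bool
  unify Bool ~ Bool
  unify Bool ~ Bool
\u._ : e -> Int
  unify e -> Int ~ Bool -> f
  unify e ~ Bool
  unify Int ~ f
_ _ : Int
  unify Int ~ Int
  unify Int ~ Int
  unify Int ~ Int
  unify Int ~ Int
  unify Int ~ Int
  unify Int ~ Int
  unify Int ~ Int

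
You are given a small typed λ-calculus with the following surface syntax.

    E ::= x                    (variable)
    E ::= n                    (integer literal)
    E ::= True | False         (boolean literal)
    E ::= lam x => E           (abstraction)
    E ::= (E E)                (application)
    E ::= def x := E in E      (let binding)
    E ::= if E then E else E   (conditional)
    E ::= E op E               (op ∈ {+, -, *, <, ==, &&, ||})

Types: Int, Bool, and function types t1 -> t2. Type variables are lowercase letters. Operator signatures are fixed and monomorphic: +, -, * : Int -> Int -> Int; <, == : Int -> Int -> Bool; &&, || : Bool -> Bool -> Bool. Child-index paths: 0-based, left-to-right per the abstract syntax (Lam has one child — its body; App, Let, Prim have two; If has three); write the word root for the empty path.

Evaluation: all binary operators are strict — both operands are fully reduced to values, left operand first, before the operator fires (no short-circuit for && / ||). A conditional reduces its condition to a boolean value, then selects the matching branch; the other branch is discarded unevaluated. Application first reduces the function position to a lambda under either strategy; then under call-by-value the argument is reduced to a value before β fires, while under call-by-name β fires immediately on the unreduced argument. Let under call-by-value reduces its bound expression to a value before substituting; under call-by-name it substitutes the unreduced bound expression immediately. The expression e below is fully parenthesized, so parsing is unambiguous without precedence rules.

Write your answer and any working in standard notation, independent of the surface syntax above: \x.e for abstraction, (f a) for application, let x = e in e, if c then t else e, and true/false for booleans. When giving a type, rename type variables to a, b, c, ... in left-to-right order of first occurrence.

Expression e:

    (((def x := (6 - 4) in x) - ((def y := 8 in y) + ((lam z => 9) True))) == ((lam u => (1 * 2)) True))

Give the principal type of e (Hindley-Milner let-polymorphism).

Answer: Bool

Derivation:
  unify Int ~ Int
  unify Int ~ Int
let x : Int
x : Int
  unify Int ~ Int
let y : Int
y : Int
  unify Int ~ Int
\z._ : a -> Int
  unify a -> Int ~ Bool -> b
  unify a ~ Bool
  unify Int ~ b
_ _ : Int
  unify Int ~ Int
  unify Int ~ Int
  unify Int ~ Int
  unify Int ~ Int
  unify Int ~ Int
\u._ : c -> Int
  unify c -> Int ~ Bool -> d
  unify c ~ Bool
  unify Int ~ d
_ _ : Int
  unify Int ~ Int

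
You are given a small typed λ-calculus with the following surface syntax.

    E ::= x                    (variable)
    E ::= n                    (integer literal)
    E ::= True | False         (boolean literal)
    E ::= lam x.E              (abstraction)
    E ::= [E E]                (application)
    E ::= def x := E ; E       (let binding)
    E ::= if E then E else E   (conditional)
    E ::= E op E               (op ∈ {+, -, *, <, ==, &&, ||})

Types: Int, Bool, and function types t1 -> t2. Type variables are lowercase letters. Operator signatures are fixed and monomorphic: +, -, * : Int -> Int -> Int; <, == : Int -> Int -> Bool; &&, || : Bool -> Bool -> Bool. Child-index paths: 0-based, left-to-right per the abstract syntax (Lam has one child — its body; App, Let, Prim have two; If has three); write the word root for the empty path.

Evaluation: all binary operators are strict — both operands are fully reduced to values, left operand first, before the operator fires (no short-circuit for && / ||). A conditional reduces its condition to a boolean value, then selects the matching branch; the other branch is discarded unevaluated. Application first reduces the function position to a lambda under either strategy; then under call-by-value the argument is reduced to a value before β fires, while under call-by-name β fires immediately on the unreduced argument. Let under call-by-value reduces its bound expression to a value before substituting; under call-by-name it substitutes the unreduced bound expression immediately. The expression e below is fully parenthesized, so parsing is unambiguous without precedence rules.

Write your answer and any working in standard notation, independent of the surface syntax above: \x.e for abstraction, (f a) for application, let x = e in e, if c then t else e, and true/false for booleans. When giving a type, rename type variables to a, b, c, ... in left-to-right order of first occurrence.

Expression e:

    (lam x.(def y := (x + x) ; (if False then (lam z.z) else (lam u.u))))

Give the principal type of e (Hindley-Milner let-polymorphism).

Answer: Int -> a -> a

Trace:
x : a
  unify a ~ Int
x : Int
  unify Int ~ Int
let y : Int
  unify Bool ~ Bool
z : b
\z._ : b -> b
u : c
\u._ : c -> c
  unify b -> b ~ c -> c
  unify b ~ c
  unify c ~ c
\x._ : Int -> c -> c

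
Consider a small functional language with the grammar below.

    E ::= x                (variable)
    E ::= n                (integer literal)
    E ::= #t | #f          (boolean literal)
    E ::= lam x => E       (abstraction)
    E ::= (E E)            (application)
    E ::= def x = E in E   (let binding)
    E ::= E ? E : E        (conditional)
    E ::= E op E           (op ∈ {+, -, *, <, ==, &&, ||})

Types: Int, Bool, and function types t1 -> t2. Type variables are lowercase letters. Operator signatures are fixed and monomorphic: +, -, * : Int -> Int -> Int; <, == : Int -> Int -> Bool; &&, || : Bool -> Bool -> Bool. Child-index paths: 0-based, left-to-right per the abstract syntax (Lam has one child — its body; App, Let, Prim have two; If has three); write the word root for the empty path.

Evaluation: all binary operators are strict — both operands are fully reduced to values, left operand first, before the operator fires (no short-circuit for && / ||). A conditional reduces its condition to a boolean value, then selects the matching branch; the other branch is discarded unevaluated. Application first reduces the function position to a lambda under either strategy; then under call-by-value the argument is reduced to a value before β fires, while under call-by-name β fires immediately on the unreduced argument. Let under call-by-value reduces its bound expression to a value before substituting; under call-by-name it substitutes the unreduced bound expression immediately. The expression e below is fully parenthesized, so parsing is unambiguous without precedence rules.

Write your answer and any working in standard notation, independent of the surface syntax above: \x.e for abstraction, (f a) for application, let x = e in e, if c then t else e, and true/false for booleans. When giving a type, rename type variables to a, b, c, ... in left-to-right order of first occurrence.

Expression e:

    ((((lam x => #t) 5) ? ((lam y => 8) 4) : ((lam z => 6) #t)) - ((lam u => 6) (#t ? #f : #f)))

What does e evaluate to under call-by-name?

Answer: 2

Trace:
step 0: ((if ((\x.true) 5) then ((\y.8) 4) else ((\z.6) true)) - ((\u.6) (if true then false else false)))
step 1: [beta@0.0] ((if true then ((\y.8) 4) else ((\z.6) true)) - ((\u.6) (if true then false else false)))
step 2: [if@0] (((\y.8) 4) - ((\u.6) (if true then false else false)))
step 3: [beta@0] (8 - ((\u.6) (if true then false else false)))
step 4: [beta@1] (8 - 6)
step 5: [delta@root] 2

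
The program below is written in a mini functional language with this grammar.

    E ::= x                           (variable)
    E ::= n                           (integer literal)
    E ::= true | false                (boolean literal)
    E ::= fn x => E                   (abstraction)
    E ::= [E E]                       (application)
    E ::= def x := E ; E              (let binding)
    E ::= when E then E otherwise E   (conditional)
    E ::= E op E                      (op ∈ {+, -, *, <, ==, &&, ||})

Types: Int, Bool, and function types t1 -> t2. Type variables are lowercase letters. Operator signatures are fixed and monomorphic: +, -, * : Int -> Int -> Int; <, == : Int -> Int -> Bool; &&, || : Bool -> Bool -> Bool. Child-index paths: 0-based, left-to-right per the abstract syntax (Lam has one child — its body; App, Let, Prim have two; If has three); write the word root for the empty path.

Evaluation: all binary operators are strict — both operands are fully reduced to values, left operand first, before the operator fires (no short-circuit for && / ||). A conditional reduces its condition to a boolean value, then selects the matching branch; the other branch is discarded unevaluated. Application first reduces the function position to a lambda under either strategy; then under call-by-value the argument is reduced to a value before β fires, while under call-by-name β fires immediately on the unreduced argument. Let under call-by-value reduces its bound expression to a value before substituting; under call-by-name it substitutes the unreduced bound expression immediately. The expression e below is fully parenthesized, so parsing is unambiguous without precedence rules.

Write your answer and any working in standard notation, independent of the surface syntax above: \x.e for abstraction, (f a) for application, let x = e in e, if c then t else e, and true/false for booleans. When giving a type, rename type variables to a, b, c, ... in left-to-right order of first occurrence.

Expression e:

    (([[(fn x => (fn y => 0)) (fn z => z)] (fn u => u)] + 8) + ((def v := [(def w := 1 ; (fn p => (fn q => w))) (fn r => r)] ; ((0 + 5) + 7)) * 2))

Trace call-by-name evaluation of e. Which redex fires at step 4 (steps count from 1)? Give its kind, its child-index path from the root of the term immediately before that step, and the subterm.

Derivation:
step 0: (((((\x.(\y.0)) (\z.z)) (\u.u)) + 8) + ((let v = ((let w = 1 in (\p.(\q.w))) (\r.r)) in ((0 + 5) + 7)) * 2))
step 1: [beta@0.0.0] ((((\y.0) (\u.u)) + 8) + ((let v = ((let w = 1 in (\p.(\q.w))) (\r.r)) in ((0 + 5) + 7)) * 2))
step 2: [beta@0.0] ((0 + 8) + ((let v = ((let w = 1 in (\p.(\q.w))) (\r.r)) in ((0 + 5) + 7)) * 2))
step 3: [delta@0] (8 + ((let v = ((let w = 1 in (\p.(\q.w))) (\r.r)) in ((0 + 5) + 7)) * 2))
step 4: [let@1.0] (8 + (((0 + 5) + 7) * 2))

Answer: let at 1.0 : (let v = ((let w = 1 in (\p.(\q.w))) (\r.r)) in ((0 + 5) + 7))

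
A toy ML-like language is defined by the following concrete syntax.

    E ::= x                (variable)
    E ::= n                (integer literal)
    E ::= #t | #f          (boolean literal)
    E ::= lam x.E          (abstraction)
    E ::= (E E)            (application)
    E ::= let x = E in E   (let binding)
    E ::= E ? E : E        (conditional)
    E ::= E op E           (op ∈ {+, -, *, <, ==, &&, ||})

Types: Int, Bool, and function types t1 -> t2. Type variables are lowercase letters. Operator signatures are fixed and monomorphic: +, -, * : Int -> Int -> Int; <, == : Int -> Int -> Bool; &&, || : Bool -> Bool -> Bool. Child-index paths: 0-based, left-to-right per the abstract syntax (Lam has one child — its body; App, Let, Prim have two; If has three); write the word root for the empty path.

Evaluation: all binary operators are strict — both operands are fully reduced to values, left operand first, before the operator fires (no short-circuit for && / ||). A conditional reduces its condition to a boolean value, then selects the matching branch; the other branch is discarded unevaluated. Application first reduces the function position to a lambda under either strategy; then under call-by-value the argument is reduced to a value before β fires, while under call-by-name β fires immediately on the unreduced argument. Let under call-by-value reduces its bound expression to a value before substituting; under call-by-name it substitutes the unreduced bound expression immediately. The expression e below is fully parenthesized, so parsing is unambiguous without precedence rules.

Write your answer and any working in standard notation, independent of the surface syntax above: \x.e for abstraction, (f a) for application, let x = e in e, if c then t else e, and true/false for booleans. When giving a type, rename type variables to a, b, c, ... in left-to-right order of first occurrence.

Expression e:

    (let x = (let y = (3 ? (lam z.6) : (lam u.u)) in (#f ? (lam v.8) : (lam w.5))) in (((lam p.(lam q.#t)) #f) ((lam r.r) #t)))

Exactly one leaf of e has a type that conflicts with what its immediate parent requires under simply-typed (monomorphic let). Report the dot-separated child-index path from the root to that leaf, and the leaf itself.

Working:
  unify Int ~ Bool
  FAIL: mismatch Int ~ Bool

Answer: 0.0.0 : 3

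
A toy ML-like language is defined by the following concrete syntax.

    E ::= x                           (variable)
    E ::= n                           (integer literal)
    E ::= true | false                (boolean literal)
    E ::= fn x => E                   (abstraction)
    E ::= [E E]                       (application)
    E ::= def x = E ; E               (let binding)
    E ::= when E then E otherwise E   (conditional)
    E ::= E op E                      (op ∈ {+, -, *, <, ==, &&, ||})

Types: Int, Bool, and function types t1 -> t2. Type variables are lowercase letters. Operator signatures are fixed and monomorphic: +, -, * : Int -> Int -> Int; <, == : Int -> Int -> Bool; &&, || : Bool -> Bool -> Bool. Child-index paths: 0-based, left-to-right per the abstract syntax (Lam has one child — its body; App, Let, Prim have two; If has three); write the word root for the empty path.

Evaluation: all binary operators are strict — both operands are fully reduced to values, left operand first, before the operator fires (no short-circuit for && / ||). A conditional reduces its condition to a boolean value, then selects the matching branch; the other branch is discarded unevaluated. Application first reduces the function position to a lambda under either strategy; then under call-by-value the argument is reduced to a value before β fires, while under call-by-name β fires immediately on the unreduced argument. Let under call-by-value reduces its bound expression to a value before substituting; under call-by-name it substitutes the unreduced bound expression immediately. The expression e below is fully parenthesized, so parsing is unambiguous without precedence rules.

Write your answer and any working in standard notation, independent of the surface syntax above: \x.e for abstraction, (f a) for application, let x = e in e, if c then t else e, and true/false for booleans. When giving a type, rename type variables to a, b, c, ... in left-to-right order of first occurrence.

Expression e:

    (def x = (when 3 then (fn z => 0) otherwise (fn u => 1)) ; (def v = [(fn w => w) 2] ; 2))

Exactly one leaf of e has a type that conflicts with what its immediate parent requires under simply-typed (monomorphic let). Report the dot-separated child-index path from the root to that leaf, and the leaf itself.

Trace:
  unify Int ~ Bool
  FAIL: mismatch Int ~ Bool

Answer: 0.0 : 3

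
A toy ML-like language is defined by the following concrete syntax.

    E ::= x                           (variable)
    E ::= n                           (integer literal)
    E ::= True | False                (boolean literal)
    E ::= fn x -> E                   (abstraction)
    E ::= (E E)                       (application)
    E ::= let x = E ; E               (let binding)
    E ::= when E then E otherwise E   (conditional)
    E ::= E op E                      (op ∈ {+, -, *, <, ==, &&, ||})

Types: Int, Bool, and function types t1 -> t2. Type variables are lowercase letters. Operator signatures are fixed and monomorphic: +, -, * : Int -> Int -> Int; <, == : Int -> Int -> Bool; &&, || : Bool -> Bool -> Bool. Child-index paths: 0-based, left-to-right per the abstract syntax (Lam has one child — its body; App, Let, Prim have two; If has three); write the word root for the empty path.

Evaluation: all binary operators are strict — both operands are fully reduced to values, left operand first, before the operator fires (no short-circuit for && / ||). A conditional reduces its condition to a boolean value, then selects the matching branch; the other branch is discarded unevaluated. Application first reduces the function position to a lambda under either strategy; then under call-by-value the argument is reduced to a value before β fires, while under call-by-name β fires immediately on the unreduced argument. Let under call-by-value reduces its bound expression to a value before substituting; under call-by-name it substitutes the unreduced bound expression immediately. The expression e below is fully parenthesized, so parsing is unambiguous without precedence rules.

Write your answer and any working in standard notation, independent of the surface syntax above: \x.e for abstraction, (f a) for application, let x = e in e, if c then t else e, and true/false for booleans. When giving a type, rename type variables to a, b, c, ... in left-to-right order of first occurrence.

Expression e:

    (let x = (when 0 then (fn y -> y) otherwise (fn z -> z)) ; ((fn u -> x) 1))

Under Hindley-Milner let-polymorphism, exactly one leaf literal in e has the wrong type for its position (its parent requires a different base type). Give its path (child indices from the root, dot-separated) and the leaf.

Derivation:
  unify Int ~ Bool
  FAIL: mismatch Int ~ Bool

Answer: 0.0 : 0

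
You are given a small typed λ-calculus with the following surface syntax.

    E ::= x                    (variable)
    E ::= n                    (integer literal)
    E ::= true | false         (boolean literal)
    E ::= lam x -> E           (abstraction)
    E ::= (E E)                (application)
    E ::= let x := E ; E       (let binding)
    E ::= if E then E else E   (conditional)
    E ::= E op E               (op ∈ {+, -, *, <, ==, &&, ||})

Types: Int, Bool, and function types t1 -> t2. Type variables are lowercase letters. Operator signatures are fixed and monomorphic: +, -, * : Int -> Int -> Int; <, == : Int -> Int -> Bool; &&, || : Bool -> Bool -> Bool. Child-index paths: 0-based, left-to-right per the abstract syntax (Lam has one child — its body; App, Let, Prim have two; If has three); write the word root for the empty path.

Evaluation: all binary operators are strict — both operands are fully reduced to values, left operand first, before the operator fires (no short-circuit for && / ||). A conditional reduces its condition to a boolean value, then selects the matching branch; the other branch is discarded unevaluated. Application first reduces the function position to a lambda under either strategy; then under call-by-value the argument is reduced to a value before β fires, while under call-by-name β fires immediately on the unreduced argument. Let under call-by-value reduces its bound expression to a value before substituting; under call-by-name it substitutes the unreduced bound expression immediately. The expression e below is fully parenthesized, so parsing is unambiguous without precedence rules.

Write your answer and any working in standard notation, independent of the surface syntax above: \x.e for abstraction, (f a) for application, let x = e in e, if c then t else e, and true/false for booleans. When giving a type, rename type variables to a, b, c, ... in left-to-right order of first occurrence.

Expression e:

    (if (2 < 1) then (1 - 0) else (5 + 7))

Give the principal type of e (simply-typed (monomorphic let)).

Answer: Int

Trace:
  unify Int ~ Int
  unify Int ~ Int
  unify Bool ~ Bool
  unify Int ~ Int
  unify Int ~ Int
  unify Int ~ Int
  unify Int ~ Int
  unify Int ~ Int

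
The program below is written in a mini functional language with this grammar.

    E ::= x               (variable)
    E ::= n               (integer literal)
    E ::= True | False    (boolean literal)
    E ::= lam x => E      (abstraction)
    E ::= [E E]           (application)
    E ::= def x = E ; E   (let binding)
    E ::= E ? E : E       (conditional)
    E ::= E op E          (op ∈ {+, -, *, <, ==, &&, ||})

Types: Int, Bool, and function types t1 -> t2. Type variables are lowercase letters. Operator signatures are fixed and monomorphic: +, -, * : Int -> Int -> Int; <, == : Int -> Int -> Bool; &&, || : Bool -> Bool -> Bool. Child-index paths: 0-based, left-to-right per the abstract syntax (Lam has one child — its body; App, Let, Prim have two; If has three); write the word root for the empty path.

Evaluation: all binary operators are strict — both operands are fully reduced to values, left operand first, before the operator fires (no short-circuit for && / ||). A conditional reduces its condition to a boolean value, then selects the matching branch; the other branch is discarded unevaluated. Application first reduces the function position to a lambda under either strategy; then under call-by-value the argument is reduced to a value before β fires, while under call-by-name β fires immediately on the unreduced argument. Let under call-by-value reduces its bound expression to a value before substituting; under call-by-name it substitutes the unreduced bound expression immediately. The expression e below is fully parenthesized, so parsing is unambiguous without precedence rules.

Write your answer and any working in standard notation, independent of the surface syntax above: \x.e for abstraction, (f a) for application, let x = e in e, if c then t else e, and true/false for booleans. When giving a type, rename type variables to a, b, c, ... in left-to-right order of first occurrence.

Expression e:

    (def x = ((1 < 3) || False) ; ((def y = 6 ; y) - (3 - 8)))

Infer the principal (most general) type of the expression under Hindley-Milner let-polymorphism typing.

Answer: Int

Trace:
  unify Int ~ Int
  unify Int ~ Int
  unify Bool ~ Bool
  unify Bool ~ Bool
let x : Bool
let y : Int
y : Int
  unify Int ~ Int
  unify Int ~ Int
  unify Int ~ Int
  unify Int ~ Int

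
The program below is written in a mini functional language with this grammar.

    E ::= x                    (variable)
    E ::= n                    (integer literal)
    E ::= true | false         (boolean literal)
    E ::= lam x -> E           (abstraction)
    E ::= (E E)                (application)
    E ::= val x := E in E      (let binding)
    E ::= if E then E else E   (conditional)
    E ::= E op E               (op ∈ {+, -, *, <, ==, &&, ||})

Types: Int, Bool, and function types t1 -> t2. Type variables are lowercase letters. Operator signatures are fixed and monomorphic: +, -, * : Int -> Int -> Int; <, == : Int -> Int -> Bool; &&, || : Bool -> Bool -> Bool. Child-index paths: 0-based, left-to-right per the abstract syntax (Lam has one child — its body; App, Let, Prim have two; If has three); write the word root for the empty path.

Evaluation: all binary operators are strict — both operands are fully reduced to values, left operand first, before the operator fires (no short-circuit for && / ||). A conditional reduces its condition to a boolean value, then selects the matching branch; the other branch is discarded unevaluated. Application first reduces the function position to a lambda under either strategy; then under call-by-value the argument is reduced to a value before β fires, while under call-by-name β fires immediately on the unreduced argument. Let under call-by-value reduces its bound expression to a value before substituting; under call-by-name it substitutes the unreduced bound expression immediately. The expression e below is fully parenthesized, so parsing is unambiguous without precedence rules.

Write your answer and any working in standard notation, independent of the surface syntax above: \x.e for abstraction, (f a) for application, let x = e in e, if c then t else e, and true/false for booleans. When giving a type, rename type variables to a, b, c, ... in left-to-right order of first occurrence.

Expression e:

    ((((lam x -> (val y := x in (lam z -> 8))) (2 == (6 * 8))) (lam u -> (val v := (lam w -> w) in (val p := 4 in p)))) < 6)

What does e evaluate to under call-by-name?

Answer: false

Trace:
step 0: ((((\x.(let y = x in (\z.8))) (2 == (6 * 8))) (\u.(let v = (\w.w) in (let p = 4 in p)))) < 6)
step 1: [beta@0.0] (((let y = (2 == (6 * 8)) in (\z.8)) (\u.(let v = (\w.w) in (let p = 4 in p)))) < 6)
step 2: [let@0.0] (((\z.8) (\u.(let v = (\w.w) in (let p = 4 in p)))) < 6)
step 3: [beta@0] (8 < 6)
step 4: [delta@root] false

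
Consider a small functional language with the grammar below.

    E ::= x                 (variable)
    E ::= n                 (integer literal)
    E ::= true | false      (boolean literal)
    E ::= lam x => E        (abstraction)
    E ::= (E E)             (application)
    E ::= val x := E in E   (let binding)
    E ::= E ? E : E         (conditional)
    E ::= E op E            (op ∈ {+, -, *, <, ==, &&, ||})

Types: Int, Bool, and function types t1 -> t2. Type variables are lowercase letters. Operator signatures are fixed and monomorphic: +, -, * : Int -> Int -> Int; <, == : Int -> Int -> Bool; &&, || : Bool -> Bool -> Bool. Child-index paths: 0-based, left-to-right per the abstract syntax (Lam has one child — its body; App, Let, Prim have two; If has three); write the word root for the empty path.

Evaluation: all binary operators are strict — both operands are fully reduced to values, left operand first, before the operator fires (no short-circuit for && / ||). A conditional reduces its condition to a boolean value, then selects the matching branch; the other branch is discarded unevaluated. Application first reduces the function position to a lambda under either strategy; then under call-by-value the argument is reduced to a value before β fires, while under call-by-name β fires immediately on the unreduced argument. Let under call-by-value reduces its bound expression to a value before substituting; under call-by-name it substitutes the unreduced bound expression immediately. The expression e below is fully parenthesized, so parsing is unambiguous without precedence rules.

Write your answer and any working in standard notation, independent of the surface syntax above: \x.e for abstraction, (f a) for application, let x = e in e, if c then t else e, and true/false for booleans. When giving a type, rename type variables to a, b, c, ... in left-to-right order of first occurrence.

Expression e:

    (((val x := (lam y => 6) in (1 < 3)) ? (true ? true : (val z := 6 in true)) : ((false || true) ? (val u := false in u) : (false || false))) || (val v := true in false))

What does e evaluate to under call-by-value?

Derivation:
step 0: ((if (let x = (\y.6) in (1 < 3)) then (if true then true else (let z = 6 in true)) else (if (false || true) then (let u = false in u) else (false || false))) || (let v = true in false))
step 1: [let@0.0] ((if (1 < 3) then (if true then true else (let z = 6 in true)) else (if (false || true) then (let u = false in u) else (false || false))) || (let v = true in false))
step 2: [delta@0.0] ((if true then (if true then true else (let z = 6 in true)) else (if (false || true) then (let u = false in u) else (false || false))) || (let v = true in false))
step 3: [if@0] ((if true then true else (let z = 6 in true)) || (let v = true in false))
step 4: [if@0] (true || (let v = true in false))
step 5: [let@1] (true || false)
step 6: [delta@root] true

Answer: true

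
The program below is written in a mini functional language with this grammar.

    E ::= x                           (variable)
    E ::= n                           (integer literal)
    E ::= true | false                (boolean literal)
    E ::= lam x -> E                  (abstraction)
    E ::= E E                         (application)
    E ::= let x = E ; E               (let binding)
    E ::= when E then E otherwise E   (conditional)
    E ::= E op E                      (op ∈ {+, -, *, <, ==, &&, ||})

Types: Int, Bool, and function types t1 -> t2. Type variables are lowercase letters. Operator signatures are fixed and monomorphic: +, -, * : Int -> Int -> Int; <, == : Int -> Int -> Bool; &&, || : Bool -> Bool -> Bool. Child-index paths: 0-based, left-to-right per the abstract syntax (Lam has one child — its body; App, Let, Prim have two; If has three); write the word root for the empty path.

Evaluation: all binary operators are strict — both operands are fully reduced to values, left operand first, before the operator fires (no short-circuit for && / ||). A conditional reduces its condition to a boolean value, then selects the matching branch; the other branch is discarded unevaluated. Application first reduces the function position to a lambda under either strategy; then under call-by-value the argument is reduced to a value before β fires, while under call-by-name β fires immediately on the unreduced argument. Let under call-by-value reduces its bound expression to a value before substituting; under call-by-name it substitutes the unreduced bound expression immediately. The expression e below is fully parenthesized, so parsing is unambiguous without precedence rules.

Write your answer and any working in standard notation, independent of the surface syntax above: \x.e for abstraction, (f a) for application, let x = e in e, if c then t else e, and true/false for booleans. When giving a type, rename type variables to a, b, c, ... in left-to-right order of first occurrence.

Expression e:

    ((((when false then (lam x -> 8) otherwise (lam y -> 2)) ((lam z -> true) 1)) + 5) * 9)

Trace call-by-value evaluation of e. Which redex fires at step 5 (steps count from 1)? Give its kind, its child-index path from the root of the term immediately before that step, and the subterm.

Answer: delta at root : (7 * 9)

Working:
step 0: ((((if false then (\x.8) else (\y.2)) ((\z.true) 1)) + 5) * 9)
step 1: [if@0.0.0] ((((\y.2) ((\z.true) 1)) + 5) * 9)
step 2: [beta@0.0.1] ((((\y.2) true) + 5) * 9)
step 3: [beta@0.0] ((2 + 5) * 9)
step 4: [delta@0] (7 * 9)
step 5: [delta@root] 63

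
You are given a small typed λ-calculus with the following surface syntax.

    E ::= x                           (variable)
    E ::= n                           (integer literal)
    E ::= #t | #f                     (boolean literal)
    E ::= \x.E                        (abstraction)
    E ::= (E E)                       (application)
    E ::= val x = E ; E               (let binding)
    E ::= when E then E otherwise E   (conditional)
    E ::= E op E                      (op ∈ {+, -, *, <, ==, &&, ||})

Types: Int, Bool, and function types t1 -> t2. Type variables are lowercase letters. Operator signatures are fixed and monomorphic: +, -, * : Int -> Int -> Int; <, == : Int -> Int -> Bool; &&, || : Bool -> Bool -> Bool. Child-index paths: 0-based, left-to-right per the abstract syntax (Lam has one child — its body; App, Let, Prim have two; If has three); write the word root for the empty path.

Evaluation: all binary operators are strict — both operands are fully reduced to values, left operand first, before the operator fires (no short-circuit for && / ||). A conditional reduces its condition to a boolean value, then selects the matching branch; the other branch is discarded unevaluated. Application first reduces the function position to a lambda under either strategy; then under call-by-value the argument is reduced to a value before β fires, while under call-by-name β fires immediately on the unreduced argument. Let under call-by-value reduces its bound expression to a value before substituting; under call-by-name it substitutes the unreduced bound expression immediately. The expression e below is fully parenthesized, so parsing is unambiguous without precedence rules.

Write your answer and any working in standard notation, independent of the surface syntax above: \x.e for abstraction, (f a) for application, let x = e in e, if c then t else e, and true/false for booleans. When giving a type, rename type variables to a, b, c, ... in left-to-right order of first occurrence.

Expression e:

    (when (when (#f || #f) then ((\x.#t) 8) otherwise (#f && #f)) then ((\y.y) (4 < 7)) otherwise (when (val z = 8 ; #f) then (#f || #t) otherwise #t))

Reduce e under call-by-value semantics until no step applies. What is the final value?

Derivation:
step 0: (if (if (false || false) then ((\x.true) 8) else (false && false)) then ((\y.y) (4 < 7)) else (if (let z = 8 in false) then (false || true) else true))
step 1: [delta@0.0] (if (if false then ((\x.true) 8) else (false && false)) then ((\y.y) (4 < 7)) else (if (let z = 8 in false) then (false || true) else true))
step 2: [if@0] (if (false && false) then ((\y.y) (4 < 7)) else (if (let z = 8 in false) then (false || true) else true))
step 3: [delta@0] (if false then ((\y.y) (4 < 7)) else (if (let z = 8 in false) then (false || true) else true))
step 4: [if@root] (if (let z = 8 in false) then (false || true) else true)
step 5: [let@0] (if false then (false || true) else true)
step 6: [if@root] true

Answer: true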